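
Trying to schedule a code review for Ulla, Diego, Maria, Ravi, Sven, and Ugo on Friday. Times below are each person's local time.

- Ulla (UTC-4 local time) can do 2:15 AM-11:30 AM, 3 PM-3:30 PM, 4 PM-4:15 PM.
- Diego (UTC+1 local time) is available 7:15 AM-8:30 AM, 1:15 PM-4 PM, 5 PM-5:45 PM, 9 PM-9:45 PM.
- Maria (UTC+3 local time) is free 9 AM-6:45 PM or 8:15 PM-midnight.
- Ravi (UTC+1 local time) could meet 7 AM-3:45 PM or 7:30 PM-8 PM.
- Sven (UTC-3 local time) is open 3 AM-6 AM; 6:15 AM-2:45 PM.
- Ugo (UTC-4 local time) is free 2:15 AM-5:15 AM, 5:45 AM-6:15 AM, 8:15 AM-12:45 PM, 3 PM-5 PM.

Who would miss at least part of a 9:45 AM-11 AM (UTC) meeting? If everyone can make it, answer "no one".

Diego, Ugo

Ulla in UTC: 06:15-15:30, 19:00-19:30, 20:00-20:15 (add 4h to convert from UTC-4).
Diego in UTC: 06:15-07:30, 12:15-15:00, 16:00-16:45, 20:00-20:45 (subtract 1h to convert from UTC+1).
Maria in UTC: 06:00-15:45, 17:15-21:00 (subtract 3h to convert from UTC+3).
Ravi in UTC: 06:00-14:45, 18:30-19:00 (subtract 1h to convert from UTC+1).
Sven in UTC: 06:00-09:00, 09:15-17:45 (add 3h to convert from UTC-3).
Ugo in UTC: 06:15-09:15, 09:45-10:15, 12:15-16:45, 19:00-21:00 (add 4h to convert from UTC-4).
Ulla: free for 09:45-11:00. Diego: not fully free for 09:45-11:00. Maria: free for 09:45-11:00. Ravi: free for 09:45-11:00. Sven: free for 09:45-11:00. Ugo: not fully free for 09:45-11:00.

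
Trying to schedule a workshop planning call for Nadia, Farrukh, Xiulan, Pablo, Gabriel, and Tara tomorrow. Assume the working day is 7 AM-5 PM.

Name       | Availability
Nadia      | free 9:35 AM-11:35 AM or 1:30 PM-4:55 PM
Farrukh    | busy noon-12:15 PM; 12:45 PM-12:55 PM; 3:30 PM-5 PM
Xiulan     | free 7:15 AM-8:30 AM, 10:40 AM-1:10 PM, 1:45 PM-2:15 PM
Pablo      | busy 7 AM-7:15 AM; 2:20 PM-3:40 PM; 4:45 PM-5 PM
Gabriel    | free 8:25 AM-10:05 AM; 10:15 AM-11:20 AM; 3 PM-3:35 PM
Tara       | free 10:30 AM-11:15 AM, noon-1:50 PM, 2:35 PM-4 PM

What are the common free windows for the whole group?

10:40-11:15

Nadia free: 09:35-11:35, 13:30-16:55.
Farrukh free: 07:00-12:00, 12:15-12:45, 12:55-15:30 (invert busy blocks within the working day).
Xiulan free: 07:15-08:30, 10:40-13:10, 13:45-14:15.
Pablo free: 07:15-14:20, 15:40-16:45 (invert busy blocks within the working day).
Gabriel free: 08:25-10:05, 10:15-11:20, 15:00-15:35.
Tara free: 10:30-11:15, 12:00-13:50, 14:35-16:00.
Nadia ∩ Farrukh: 09:35-11:35, 13:30-15:30.
Nadia ∩ Farrukh ∩ Xiulan: 10:40-11:35, 13:45-14:15.
Nadia ∩ Farrukh ∩ Xiulan ∩ Pablo: 10:40-11:35, 13:45-14:15.
Nadia ∩ Farrukh ∩ Xiulan ∩ Pablo ∩ Gabriel: 10:40-11:20.
Nadia ∩ Farrukh ∩ Xiulan ∩ Pablo ∩ Gabriel ∩ Tara: 10:40-11:15.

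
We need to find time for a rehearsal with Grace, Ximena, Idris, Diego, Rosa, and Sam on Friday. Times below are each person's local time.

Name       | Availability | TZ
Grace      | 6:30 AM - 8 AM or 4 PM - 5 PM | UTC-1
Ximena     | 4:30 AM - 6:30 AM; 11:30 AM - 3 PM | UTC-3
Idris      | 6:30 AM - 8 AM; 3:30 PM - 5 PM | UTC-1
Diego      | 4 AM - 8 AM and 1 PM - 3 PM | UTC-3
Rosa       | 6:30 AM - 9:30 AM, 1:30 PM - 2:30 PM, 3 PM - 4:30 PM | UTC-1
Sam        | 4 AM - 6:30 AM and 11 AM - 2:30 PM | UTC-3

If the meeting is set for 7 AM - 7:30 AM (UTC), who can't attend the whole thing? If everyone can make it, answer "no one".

Grace, Idris, Rosa, Ximena

Grace in UTC: 07:30-09:00, 17:00-18:00 (add 1h to convert from UTC-1).
Ximena in UTC: 07:30-09:30, 14:30-18:00 (add 3h to convert from UTC-3).
Idris in UTC: 07:30-09:00, 16:30-18:00 (add 1h to convert from UTC-1).
Diego in UTC: 07:00-11:00, 16:00-18:00 (add 3h to convert from UTC-3).
Rosa in UTC: 07:30-10:30, 14:30-15:30, 16:00-17:30 (add 1h to convert from UTC-1).
Sam in UTC: 07:00-09:30, 14:00-17:30 (add 3h to convert from UTC-3).
Grace: not fully free for 07:00-07:30. Ximena: not fully free for 07:00-07:30. Idris: not fully free for 07:00-07:30. Diego: free for 07:00-07:30. Rosa: not fully free for 07:00-07:30. Sam: free for 07:00-07:30.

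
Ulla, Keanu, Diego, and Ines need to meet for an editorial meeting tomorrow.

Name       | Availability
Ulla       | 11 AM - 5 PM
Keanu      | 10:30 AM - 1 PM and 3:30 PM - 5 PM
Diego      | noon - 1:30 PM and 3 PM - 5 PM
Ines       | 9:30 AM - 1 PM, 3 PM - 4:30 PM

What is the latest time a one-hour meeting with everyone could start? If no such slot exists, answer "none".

15:30

Ulla ∩ Keanu: 11:00-13:00, 15:30-17:00.
Ulla ∩ Keanu ∩ Diego: 12:00-13:00, 15:30-17:00.
Ulla ∩ Keanu ∩ Diego ∩ Ines: 12:00-13:00, 15:30-16:30.
The last common window of at least 60 minutes is 15:30-16:30; a 60-minute meeting can start as late as 15:30 and still end by 16:30.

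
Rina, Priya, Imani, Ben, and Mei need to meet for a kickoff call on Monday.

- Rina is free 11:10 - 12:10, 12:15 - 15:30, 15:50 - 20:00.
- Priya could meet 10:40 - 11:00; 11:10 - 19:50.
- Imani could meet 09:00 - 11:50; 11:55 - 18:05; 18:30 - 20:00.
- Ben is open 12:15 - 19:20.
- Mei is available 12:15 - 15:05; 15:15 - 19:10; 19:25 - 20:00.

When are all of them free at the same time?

Rina ∩ Priya: 11:10-12:10, 12:15-15:30, 15:50-19:50.
Rina ∩ Priya ∩ Imani: 11:10-11:50, 11:55-12:10, 12:15-15:30, 15:50-18:05, 18:30-19:50.
Rina ∩ Priya ∩ Imani ∩ Ben: 12:15-15:30, 15:50-18:05, 18:30-19:20.
Rina ∩ Priya ∩ Imani ∩ Ben ∩ Mei: 12:15-15:05, 15:15-15:30, 15:50-18:05, 18:30-19:10.

12:15-15:05, 15:15-15:30, 15:50-18:05, 18:30-19:10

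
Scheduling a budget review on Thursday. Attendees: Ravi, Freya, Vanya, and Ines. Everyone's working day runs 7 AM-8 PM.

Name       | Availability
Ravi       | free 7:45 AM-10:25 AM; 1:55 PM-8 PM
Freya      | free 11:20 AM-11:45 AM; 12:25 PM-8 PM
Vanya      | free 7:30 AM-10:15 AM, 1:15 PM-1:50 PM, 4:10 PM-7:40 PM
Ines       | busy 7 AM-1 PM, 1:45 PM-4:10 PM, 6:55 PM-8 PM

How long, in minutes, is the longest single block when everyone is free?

Ravi free: 07:45-10:25, 13:55-20:00.
Freya free: 11:20-11:45, 12:25-20:00.
Vanya free: 07:30-10:15, 13:15-13:50, 16:10-19:40.
Ines free: 13:00-13:45, 16:10-18:55 (invert busy blocks within the working day).
Ravi ∩ Freya: 13:55-20:00.
Ravi ∩ Freya ∩ Vanya: 16:10-19:40.
Ravi ∩ Freya ∩ Vanya ∩ Ines: 16:10-18:55.
The longest is 16:10-18:55 at 165 minutes.

165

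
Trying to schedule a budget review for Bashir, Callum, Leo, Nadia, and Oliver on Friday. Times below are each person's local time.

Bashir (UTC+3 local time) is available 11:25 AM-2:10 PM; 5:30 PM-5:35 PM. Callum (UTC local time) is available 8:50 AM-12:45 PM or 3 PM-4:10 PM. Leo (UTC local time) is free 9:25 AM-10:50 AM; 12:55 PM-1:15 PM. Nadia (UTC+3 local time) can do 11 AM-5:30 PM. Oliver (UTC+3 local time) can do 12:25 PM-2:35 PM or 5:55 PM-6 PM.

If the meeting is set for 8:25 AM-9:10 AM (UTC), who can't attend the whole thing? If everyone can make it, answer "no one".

Bashir in UTC: 08:25-11:10, 14:30-14:35 (subtract 3h to convert from UTC+3).
Callum in UTC: 08:50-12:45, 15:00-16:10.
Leo in UTC: 09:25-10:50, 12:55-13:15.
Nadia in UTC: 08:00-14:30 (subtract 3h to convert from UTC+3).
Oliver in UTC: 09:25-11:35, 14:55-15:00 (subtract 3h to convert from UTC+3).
Bashir: free for 08:25-09:10. Callum: not fully free for 08:25-09:10. Leo: not fully free for 08:25-09:10. Nadia: free for 08:25-09:10. Oliver: not fully free for 08:25-09:10.

Callum, Leo, Oliver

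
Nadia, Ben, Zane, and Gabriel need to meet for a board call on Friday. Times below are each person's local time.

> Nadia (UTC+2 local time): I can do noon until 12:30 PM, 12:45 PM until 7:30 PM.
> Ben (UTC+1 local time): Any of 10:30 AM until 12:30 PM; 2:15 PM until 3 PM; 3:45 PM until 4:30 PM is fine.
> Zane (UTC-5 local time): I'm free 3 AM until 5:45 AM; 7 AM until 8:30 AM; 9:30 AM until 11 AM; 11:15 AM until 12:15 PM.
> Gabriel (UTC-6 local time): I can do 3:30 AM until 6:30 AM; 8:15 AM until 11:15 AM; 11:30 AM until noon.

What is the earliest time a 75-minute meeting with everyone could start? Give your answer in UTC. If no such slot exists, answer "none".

none

Nadia in UTC: 10:00-10:30, 10:45-17:30 (subtract 2h to convert from UTC+2).
Ben in UTC: 09:30-11:30, 13:15-14:00, 14:45-15:30 (subtract 1h to convert from UTC+1).
Zane in UTC: 08:00-10:45, 12:00-13:30, 14:30-16:00, 16:15-17:15 (add 5h to convert from UTC-5).
Gabriel in UTC: 09:30-12:30, 14:15-17:15, 17:30-18:00 (add 6h to convert from UTC-6).
Nadia ∩ Ben: 10:00-10:30, 10:45-11:30, 13:15-14:00, 14:45-15:30.
Nadia ∩ Ben ∩ Zane: 10:00-10:30, 13:15-13:30, 14:45-15:30.
Nadia ∩ Ben ∩ Zane ∩ Gabriel: 10:00-10:30, 14:45-15:30.
No common window is at least 75 minutes long.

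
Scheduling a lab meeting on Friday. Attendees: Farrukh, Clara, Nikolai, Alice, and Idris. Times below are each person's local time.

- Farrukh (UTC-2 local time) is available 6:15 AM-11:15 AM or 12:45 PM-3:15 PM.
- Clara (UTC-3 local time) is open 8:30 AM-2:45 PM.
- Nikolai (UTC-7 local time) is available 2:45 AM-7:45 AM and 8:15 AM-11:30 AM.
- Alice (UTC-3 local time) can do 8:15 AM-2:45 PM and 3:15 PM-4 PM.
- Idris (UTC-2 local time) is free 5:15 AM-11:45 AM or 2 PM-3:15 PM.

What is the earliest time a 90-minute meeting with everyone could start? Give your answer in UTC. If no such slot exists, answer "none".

Farrukh in UTC: 08:15-13:15, 14:45-17:15 (add 2h to convert from UTC-2).
Clara in UTC: 11:30-17:45 (add 3h to convert from UTC-3).
Nikolai in UTC: 09:45-14:45, 15:15-18:30 (add 7h to convert from UTC-7).
Alice in UTC: 11:15-17:45, 18:15-19:00 (add 3h to convert from UTC-3).
Idris in UTC: 07:15-13:45, 16:00-17:15 (add 2h to convert from UTC-2).
Farrukh ∩ Clara: 11:30-13:15, 14:45-17:15.
Farrukh ∩ Clara ∩ Nikolai: 11:30-13:15, 15:15-17:15.
Farrukh ∩ Clara ∩ Nikolai ∩ Alice: 11:30-13:15, 15:15-17:15.
Farrukh ∩ Clara ∩ Nikolai ∩ Alice ∩ Idris: 11:30-13:15, 16:00-17:15.
The first common window of at least 90 minutes is 11:30-13:15, so the earliest start is 11:30.

11:30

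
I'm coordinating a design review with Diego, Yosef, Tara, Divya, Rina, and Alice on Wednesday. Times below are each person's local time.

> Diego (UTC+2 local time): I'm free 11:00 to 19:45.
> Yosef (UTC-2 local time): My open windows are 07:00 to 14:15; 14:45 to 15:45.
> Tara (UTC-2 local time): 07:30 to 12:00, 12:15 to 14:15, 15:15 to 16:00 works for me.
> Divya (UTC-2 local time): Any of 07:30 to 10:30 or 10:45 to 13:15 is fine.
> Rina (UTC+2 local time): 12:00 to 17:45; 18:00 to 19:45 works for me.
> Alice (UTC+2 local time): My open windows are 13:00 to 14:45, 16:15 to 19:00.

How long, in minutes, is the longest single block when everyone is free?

Diego in UTC: 09:00-17:45 (subtract 2h to convert from UTC+2).
Yosef in UTC: 09:00-16:15, 16:45-17:45 (add 2h to convert from UTC-2).
Tara in UTC: 09:30-14:00, 14:15-16:15, 17:15-18:00 (add 2h to convert from UTC-2).
Divya in UTC: 09:30-12:30, 12:45-15:15 (add 2h to convert from UTC-2).
Rina in UTC: 10:00-15:45, 16:00-17:45 (subtract 2h to convert from UTC+2).
Alice in UTC: 11:00-12:45, 14:15-17:00 (subtract 2h to convert from UTC+2).
Diego ∩ Yosef: 09:00-16:15, 16:45-17:45.
Diego ∩ Yosef ∩ Tara: 09:30-14:00, 14:15-16:15, 17:15-17:45.
Diego ∩ Yosef ∩ Tara ∩ Divya: 09:30-12:30, 12:45-14:00, 14:15-15:15.
Diego ∩ Yosef ∩ Tara ∩ Divya ∩ Rina: 10:00-12:30, 12:45-14:00, 14:15-15:15.
Diego ∩ Yosef ∩ Tara ∩ Divya ∩ Rina ∩ Alice: 11:00-12:30, 14:15-15:15.
The longest is 11:00-12:30 at 90 minutes.

90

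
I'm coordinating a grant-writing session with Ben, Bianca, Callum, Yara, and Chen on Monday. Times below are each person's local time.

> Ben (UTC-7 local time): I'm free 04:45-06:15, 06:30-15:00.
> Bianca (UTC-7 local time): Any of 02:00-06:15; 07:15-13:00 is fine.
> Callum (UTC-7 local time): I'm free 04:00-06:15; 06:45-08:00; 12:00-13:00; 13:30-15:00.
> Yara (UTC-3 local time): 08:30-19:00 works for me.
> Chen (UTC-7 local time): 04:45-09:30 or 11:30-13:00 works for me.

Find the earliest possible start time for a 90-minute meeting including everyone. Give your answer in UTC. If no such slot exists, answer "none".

11:45

Ben in UTC: 11:45-13:15, 13:30-22:00 (add 7h to convert from UTC-7).
Bianca in UTC: 09:00-13:15, 14:15-20:00 (add 7h to convert from UTC-7).
Callum in UTC: 11:00-13:15, 13:45-15:00, 19:00-20:00, 20:30-22:00 (add 7h to convert from UTC-7).
Yara in UTC: 11:30-22:00 (add 3h to convert from UTC-3).
Chen in UTC: 11:45-16:30, 18:30-20:00 (add 7h to convert from UTC-7).
Ben ∩ Bianca: 11:45-13:15, 14:15-20:00.
Ben ∩ Bianca ∩ Callum: 11:45-13:15, 14:15-15:00, 19:00-20:00.
Ben ∩ Bianca ∩ Callum ∩ Yara: 11:45-13:15, 14:15-15:00, 19:00-20:00.
Ben ∩ Bianca ∩ Callum ∩ Yara ∩ Chen: 11:45-13:15, 14:15-15:00, 19:00-20:00.
So the common availability across everyone is 11:45-13:15, 14:15-15:00, 19:00-20:00.
The first common window of at least 90 minutes is 11:45-13:15, so the earliest start is 11:45.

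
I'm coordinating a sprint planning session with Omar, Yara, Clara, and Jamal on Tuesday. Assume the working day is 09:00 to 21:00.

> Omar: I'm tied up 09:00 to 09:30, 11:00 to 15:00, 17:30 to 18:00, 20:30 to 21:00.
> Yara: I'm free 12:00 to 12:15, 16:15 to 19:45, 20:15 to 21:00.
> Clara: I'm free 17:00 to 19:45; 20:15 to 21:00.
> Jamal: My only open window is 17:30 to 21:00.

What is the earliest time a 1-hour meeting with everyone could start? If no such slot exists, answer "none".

Omar free: 09:30-11:00, 15:00-17:30, 18:00-20:30 (invert busy blocks within the working day).
Yara free: 12:00-12:15, 16:15-19:45, 20:15-21:00.
Clara free: 17:00-19:45, 20:15-21:00.
Jamal free: 17:30-21:00.
Omar ∩ Yara: 16:15-17:30, 18:00-19:45, 20:15-20:30.
Omar ∩ Yara ∩ Clara: 17:00-17:30, 18:00-19:45, 20:15-20:30.
Omar ∩ Yara ∩ Clara ∩ Jamal: 18:00-19:45, 20:15-20:30.
So the common availability across everyone is 18:00-19:45, 20:15-20:30.
The first common window of at least 60 minutes is 18:00-19:45, so the earliest start is 18:00.

18:00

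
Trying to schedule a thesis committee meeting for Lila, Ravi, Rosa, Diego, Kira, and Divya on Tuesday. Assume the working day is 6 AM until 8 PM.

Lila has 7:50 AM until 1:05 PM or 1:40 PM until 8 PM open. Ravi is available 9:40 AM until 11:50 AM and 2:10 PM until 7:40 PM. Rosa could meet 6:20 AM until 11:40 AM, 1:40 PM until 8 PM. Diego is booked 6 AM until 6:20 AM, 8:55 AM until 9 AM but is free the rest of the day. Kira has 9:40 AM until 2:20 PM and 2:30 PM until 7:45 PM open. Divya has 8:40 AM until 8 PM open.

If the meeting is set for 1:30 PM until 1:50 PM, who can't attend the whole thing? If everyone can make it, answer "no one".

Lila free: 07:50-13:05, 13:40-20:00.
Ravi free: 09:40-11:50, 14:10-19:40.
Rosa free: 06:20-11:40, 13:40-20:00.
Diego free: 06:20-08:55, 09:00-20:00 (invert busy blocks within the working day).
Kira free: 09:40-14:20, 14:30-19:45.
Divya free: 08:40-20:00.
Lila: not fully free for 13:30-13:50. Ravi: not fully free for 13:30-13:50. Rosa: not fully free for 13:30-13:50. Diego: free for 13:30-13:50. Kira: free for 13:30-13:50. Divya: free for 13:30-13:50.

Lila, Ravi, Rosa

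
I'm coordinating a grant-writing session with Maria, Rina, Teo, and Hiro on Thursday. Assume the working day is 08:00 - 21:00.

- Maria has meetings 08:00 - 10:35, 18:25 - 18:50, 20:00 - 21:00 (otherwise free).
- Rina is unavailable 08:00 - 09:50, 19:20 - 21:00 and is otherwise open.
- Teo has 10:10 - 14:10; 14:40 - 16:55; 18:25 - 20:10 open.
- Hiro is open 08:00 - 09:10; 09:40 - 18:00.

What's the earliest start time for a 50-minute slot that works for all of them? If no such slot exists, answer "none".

10:35

Maria free: 10:35-18:25, 18:50-20:00 (invert busy blocks within the working day).
Rina free: 09:50-19:20 (invert busy blocks within the working day).
Teo free: 10:10-14:10, 14:40-16:55, 18:25-20:10.
Hiro free: 08:00-09:10, 09:40-18:00.
Maria ∩ Rina: 10:35-18:25, 18:50-19:20.
Maria ∩ Rina ∩ Teo: 10:35-14:10, 14:40-16:55, 18:50-19:20.
Maria ∩ Rina ∩ Teo ∩ Hiro: 10:35-14:10, 14:40-16:55.
The first common window of at least 50 minutes is 10:35-14:10, so the earliest start is 10:35.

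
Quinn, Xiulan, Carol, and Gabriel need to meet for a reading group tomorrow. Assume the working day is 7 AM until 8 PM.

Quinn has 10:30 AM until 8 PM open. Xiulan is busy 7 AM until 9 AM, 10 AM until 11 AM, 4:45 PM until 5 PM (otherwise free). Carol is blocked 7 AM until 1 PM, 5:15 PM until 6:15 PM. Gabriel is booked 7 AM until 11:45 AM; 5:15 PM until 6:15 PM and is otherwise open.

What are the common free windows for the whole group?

13:00-16:45, 17:00-17:15, 18:15-20:00

Quinn free: 10:30-20:00.
Xiulan free: 09:00-10:00, 11:00-16:45, 17:00-20:00 (invert busy blocks within the working day).
Carol free: 13:00-17:15, 18:15-20:00 (invert busy blocks within the working day).
Gabriel free: 11:45-17:15, 18:15-20:00 (invert busy blocks within the working day).
Quinn ∩ Xiulan: 11:00-16:45, 17:00-20:00.
Quinn ∩ Xiulan ∩ Carol: 13:00-16:45, 17:00-17:15, 18:15-20:00.
Quinn ∩ Xiulan ∩ Carol ∩ Gabriel: 13:00-16:45, 17:00-17:15, 18:15-20:00.
Those are the intersection windows.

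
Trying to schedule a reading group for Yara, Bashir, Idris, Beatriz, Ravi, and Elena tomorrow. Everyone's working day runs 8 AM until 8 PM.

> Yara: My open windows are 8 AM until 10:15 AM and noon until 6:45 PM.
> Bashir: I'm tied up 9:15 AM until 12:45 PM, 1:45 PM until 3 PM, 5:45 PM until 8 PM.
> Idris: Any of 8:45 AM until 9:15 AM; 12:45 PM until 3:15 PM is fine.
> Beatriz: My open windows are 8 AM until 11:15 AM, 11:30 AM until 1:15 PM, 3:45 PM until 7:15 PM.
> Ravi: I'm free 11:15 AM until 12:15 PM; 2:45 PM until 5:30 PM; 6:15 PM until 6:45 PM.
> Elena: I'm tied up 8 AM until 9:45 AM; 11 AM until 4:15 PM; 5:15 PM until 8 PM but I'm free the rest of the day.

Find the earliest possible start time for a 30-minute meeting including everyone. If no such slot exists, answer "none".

Yara free: 08:00-10:15, 12:00-18:45.
Bashir free: 08:00-09:15, 12:45-13:45, 15:00-17:45 (invert busy blocks within the working day).
Idris free: 08:45-09:15, 12:45-15:15.
Beatriz free: 08:00-11:15, 11:30-13:15, 15:45-19:15.
Ravi free: 11:15-12:15, 14:45-17:30, 18:15-18:45.
Elena free: 09:45-11:00, 16:15-17:15 (invert busy blocks within the working day).
Yara ∩ Bashir: 08:00-09:15, 12:45-13:45, 15:00-17:45.
Yara ∩ Bashir ∩ Idris: 08:45-09:15, 12:45-13:45, 15:00-15:15.
Yara ∩ Bashir ∩ Idris ∩ Beatriz: 08:45-09:15, 12:45-13:15.
Yara ∩ Bashir ∩ Idris ∩ Beatriz ∩ Ravi: ∅.
Yara ∩ Bashir ∩ Idris ∩ Beatriz ∩ Ravi ∩ Elena: ∅.
There is no time when everyone is free.
No common window is at least 30 minutes long.

none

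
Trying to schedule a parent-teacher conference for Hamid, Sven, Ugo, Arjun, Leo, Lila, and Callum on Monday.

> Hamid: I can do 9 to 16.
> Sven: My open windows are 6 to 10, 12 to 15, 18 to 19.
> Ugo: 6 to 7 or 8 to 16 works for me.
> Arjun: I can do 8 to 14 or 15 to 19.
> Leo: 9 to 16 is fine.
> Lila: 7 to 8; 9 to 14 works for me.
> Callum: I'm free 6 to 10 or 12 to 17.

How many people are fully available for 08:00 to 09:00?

4

Sven, Ugo, Arjun, and Callum can make the full 08:00-09:00 slot — that's 4.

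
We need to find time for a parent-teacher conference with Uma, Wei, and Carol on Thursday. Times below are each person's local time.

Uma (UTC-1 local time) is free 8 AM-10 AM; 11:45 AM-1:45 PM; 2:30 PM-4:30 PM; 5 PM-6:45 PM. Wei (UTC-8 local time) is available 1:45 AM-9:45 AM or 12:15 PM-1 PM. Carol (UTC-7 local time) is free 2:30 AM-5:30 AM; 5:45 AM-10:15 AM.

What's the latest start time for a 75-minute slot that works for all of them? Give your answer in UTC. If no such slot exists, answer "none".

16:00

Uma in UTC: 09:00-11:00, 12:45-14:45, 15:30-17:30, 18:00-19:45 (add 1h to convert from UTC-1).
Wei in UTC: 09:45-17:45, 20:15-21:00 (add 8h to convert from UTC-8).
Carol in UTC: 09:30-12:30, 12:45-17:15 (add 7h to convert from UTC-7).
Uma ∩ Wei: 09:45-11:00, 12:45-14:45, 15:30-17:30.
Uma ∩ Wei ∩ Carol: 09:45-11:00, 12:45-14:45, 15:30-17:15.
The last common window of at least 75 minutes is 15:30-17:15; a 75-minute meeting can start as late as 16:00 and still end by 17:15.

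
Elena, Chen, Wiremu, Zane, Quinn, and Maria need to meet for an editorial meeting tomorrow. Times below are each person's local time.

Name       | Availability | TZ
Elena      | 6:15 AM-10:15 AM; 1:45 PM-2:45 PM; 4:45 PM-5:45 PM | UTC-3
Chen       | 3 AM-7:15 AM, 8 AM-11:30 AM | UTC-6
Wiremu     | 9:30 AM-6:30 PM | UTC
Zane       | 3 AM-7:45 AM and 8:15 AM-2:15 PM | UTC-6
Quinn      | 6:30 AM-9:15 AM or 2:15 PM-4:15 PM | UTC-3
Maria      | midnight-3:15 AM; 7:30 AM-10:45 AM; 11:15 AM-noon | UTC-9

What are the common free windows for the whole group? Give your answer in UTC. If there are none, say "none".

09:30-12:15, 17:15-17:30

Elena in UTC: 09:15-13:15, 16:45-17:45, 19:45-20:45 (add 3h to convert from UTC-3).
Chen in UTC: 09:00-13:15, 14:00-17:30 (add 6h to convert from UTC-6).
Wiremu in UTC: 09:30-18:30.
Zane in UTC: 09:00-13:45, 14:15-20:15 (add 6h to convert from UTC-6).
Quinn in UTC: 09:30-12:15, 17:15-19:15 (add 3h to convert from UTC-3).
Maria in UTC: 09:00-12:15, 16:30-19:45, 20:15-21:00 (add 9h to convert from UTC-9).
Elena ∩ Chen: 09:15-13:15, 16:45-17:30.
Elena ∩ Chen ∩ Wiremu: 09:30-13:15, 16:45-17:30.
Elena ∩ Chen ∩ Wiremu ∩ Zane: 09:30-13:15, 16:45-17:30.
Elena ∩ Chen ∩ Wiremu ∩ Zane ∩ Quinn: 09:30-12:15, 17:15-17:30.
Elena ∩ Chen ∩ Wiremu ∩ Zane ∩ Quinn ∩ Maria: 09:30-12:15, 17:15-17:30.
Those are the intersection windows.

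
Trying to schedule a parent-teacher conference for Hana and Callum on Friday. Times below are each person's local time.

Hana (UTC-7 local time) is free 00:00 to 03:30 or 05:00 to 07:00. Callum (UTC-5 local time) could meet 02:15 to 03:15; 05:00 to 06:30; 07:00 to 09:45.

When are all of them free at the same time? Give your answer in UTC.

Hana in UTC: 07:00-10:30, 12:00-14:00 (add 7h to convert from UTC-7).
Callum in UTC: 07:15-08:15, 10:00-11:30, 12:00-14:45 (add 5h to convert from UTC-5).
Hana ∩ Callum: 07:15-08:15, 10:00-10:30, 12:00-14:00.

07:15-08:15, 10:00-10:30, 12:00-14:00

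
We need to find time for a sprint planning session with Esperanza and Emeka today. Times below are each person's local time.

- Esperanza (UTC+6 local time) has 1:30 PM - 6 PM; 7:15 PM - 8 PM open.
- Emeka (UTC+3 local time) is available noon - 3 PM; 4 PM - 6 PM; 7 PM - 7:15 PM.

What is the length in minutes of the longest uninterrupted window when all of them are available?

180

Esperanza in UTC: 07:30-12:00, 13:15-14:00 (subtract 6h to convert from UTC+6).
Emeka in UTC: 09:00-12:00, 13:00-15:00, 16:00-16:15 (subtract 3h to convert from UTC+3).
Esperanza ∩ Emeka: 09:00-12:00, 13:15-14:00.
The longest is 09:00-12:00 at 180 minutes.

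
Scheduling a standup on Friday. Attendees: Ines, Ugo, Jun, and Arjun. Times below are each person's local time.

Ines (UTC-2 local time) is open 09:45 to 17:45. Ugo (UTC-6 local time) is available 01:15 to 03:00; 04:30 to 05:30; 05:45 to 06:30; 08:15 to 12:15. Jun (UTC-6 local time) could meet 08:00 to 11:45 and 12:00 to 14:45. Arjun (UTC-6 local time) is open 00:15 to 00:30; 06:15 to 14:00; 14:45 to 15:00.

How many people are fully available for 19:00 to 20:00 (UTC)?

2

Ines in UTC: 11:45-19:45 (add 2h to convert from UTC-2).
Ugo in UTC: 07:15-09:00, 10:30-11:30, 11:45-12:30, 14:15-18:15 (add 6h to convert from UTC-6).
Jun in UTC: 14:00-17:45, 18:00-20:45 (add 6h to convert from UTC-6).
Arjun in UTC: 06:15-06:30, 12:15-20:00, 20:45-21:00 (add 6h to convert from UTC-6).
Jun and Arjun can make the full 19:00-20:00 slot — that's 2.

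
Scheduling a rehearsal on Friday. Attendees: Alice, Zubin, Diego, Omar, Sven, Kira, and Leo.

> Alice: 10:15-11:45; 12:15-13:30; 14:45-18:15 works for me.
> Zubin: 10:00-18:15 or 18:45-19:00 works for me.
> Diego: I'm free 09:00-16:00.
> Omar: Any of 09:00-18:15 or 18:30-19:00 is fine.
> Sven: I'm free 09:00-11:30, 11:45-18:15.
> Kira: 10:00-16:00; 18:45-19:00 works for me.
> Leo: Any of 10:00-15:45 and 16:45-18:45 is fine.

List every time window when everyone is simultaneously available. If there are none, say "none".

10:15-11:30, 12:15-13:30, 14:45-15:45

Alice ∩ Zubin: 10:15-11:45, 12:15-13:30, 14:45-18:15.
Alice ∩ Zubin ∩ Diego: 10:15-11:45, 12:15-13:30, 14:45-16:00.
Alice ∩ Zubin ∩ Diego ∩ Omar: 10:15-11:45, 12:15-13:30, 14:45-16:00.
Alice ∩ Zubin ∩ Diego ∩ Omar ∩ Sven: 10:15-11:30, 12:15-13:30, 14:45-16:00.
Alice ∩ Zubin ∩ Diego ∩ Omar ∩ Sven ∩ Kira: 10:15-11:30, 12:15-13:30, 14:45-16:00.
Alice ∩ Zubin ∩ Diego ∩ Omar ∩ Sven ∩ Kira ∩ Leo: 10:15-11:30, 12:15-13:30, 14:45-15:45.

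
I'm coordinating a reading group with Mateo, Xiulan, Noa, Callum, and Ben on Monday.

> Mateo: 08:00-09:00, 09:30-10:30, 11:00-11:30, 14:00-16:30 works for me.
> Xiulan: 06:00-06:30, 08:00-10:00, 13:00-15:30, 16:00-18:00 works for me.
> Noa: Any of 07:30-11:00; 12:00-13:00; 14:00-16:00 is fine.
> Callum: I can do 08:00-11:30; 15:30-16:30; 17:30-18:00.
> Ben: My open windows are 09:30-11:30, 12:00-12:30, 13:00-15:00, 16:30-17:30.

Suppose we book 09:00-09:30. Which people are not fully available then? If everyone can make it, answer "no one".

Ben, Mateo

Mateo: not fully free for 09:00-09:30. Xiulan: free for 09:00-09:30. Noa: free for 09:00-09:30. Callum: free for 09:00-09:30. Ben: not fully free for 09:00-09:30.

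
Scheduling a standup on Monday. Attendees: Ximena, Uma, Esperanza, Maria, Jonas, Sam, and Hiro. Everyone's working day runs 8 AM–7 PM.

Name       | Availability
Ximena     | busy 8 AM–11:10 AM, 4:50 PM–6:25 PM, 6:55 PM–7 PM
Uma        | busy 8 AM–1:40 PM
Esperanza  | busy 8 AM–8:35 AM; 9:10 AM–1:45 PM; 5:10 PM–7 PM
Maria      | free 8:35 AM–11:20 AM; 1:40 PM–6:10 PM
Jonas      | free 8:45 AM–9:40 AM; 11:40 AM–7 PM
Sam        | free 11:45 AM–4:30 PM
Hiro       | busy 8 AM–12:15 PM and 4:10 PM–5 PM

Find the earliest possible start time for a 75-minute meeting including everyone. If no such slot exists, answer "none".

Ximena free: 11:10-16:50, 18:25-18:55 (invert busy blocks within the working day).
Uma free: 13:40-19:00 (invert busy blocks within the working day).
Esperanza free: 08:35-09:10, 13:45-17:10 (invert busy blocks within the working day).
Maria free: 08:35-11:20, 13:40-18:10.
Jonas free: 08:45-09:40, 11:40-19:00.
Sam free: 11:45-16:30.
Hiro free: 12:15-16:10, 17:00-19:00 (invert busy blocks within the working day).
Ximena ∩ Uma: 13:40-16:50, 18:25-18:55.
Ximena ∩ Uma ∩ Esperanza: 13:45-16:50.
Ximena ∩ Uma ∩ Esperanza ∩ Maria: 13:45-16:50.
Ximena ∩ Uma ∩ Esperanza ∩ Maria ∩ Jonas: 13:45-16:50.
Ximena ∩ Uma ∩ Esperanza ∩ Maria ∩ Jonas ∩ Sam: 13:45-16:30.
Ximena ∩ Uma ∩ Esperanza ∩ Maria ∩ Jonas ∩ Sam ∩ Hiro: 13:45-16:10.
The first common window of at least 75 minutes is 13:45-16:10, so the earliest start is 13:45.

13:45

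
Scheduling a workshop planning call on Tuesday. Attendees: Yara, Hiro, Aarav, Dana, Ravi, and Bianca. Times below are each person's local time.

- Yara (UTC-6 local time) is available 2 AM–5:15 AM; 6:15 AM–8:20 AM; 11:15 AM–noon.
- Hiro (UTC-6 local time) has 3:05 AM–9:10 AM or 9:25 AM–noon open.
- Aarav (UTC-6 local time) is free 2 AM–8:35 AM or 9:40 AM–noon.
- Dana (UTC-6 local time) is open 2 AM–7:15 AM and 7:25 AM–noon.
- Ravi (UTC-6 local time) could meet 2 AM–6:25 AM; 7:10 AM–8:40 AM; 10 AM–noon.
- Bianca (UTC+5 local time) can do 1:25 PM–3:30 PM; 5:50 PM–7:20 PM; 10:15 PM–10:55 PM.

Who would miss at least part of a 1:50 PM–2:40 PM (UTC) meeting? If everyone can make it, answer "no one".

Aarav, Bianca, Yara

Yara in UTC: 08:00-11:15, 12:15-14:20, 17:15-18:00 (add 6h to convert from UTC-6).
Hiro in UTC: 09:05-15:10, 15:25-18:00 (add 6h to convert from UTC-6).
Aarav in UTC: 08:00-14:35, 15:40-18:00 (add 6h to convert from UTC-6).
Dana in UTC: 08:00-13:15, 13:25-18:00 (add 6h to convert from UTC-6).
Ravi in UTC: 08:00-12:25, 13:10-14:40, 16:00-18:00 (add 6h to convert from UTC-6).
Bianca in UTC: 08:25-10:30, 12:50-14:20, 17:15-17:55 (subtract 5h to convert from UTC+5).
Yara: not fully free for 13:50-14:40. Hiro: free for 13:50-14:40. Aarav: not fully free for 13:50-14:40. Dana: free for 13:50-14:40. Ravi: free for 13:50-14:40. Bianca: not fully free for 13:50-14:40.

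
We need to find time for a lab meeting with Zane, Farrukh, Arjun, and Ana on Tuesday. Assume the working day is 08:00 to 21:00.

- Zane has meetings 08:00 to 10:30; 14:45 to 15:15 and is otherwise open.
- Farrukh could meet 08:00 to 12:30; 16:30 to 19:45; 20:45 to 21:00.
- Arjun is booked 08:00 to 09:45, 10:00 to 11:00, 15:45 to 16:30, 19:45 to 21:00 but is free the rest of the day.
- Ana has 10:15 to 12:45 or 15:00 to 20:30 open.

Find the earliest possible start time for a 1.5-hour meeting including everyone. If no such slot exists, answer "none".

11:00

Zane free: 10:30-14:45, 15:15-21:00 (invert busy blocks within the working day).
Farrukh free: 08:00-12:30, 16:30-19:45, 20:45-21:00.
Arjun free: 09:45-10:00, 11:00-15:45, 16:30-19:45 (invert busy blocks within the working day).
Ana free: 10:15-12:45, 15:00-20:30.
Zane ∩ Farrukh: 10:30-12:30, 16:30-19:45, 20:45-21:00.
Zane ∩ Farrukh ∩ Arjun: 11:00-12:30, 16:30-19:45.
Zane ∩ Farrukh ∩ Arjun ∩ Ana: 11:00-12:30, 16:30-19:45.
The first common window of at least 90 minutes is 11:00-12:30, so the earliest start is 11:00.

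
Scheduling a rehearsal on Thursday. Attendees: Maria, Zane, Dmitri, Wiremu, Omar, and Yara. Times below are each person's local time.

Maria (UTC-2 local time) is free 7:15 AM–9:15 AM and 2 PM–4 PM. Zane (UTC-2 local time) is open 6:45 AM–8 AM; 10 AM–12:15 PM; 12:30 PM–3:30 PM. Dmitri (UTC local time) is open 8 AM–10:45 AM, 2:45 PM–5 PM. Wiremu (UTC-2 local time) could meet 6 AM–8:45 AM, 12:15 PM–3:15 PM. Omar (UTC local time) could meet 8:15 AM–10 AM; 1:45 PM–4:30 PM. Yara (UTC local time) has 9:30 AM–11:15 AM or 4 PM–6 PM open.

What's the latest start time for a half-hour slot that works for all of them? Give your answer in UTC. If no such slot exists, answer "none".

Maria in UTC: 09:15-11:15, 16:00-18:00 (add 2h to convert from UTC-2).
Zane in UTC: 08:45-10:00, 12:00-14:15, 14:30-17:30 (add 2h to convert from UTC-2).
Dmitri in UTC: 08:00-10:45, 14:45-17:00.
Wiremu in UTC: 08:00-10:45, 14:15-17:15 (add 2h to convert from UTC-2).
Omar in UTC: 08:15-10:00, 13:45-16:30.
Yara in UTC: 09:30-11:15, 16:00-18:00.
Maria ∩ Zane: 09:15-10:00, 16:00-17:30.
Maria ∩ Zane ∩ Dmitri: 09:15-10:00, 16:00-17:00.
Maria ∩ Zane ∩ Dmitri ∩ Wiremu: 09:15-10:00, 16:00-17:00.
Maria ∩ Zane ∩ Dmitri ∩ Wiremu ∩ Omar: 09:15-10:00, 16:00-16:30.
Maria ∩ Zane ∩ Dmitri ∩ Wiremu ∩ Omar ∩ Yara: 09:30-10:00, 16:00-16:30.
The last common window of at least 30 minutes is 16:00-16:30; a 30-minute meeting can start as late as 16:00 and still end by 16:30.

16:00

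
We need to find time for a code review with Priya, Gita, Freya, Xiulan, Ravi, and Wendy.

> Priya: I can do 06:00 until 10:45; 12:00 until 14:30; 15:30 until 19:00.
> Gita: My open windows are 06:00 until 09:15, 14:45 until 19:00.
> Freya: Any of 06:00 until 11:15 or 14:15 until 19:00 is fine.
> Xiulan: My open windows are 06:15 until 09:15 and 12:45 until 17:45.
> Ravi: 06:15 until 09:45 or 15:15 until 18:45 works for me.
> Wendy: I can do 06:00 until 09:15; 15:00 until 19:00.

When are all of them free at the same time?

Priya ∩ Gita: 06:00-09:15, 15:30-19:00.
Priya ∩ Gita ∩ Freya: 06:00-09:15, 15:30-19:00.
Priya ∩ Gita ∩ Freya ∩ Xiulan: 06:15-09:15, 15:30-17:45.
Priya ∩ Gita ∩ Freya ∩ Xiulan ∩ Ravi: 06:15-09:15, 15:30-17:45.
Priya ∩ Gita ∩ Freya ∩ Xiulan ∩ Ravi ∩ Wendy: 06:15-09:15, 15:30-17:45.

06:15-09:15, 15:30-17:45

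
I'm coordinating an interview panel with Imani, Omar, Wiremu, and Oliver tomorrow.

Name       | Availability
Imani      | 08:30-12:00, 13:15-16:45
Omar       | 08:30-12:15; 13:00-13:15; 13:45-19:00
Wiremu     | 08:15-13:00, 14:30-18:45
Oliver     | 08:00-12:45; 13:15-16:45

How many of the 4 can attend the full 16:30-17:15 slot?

Omar and Wiremu can make the full 16:30-17:15 slot — that's 2.

2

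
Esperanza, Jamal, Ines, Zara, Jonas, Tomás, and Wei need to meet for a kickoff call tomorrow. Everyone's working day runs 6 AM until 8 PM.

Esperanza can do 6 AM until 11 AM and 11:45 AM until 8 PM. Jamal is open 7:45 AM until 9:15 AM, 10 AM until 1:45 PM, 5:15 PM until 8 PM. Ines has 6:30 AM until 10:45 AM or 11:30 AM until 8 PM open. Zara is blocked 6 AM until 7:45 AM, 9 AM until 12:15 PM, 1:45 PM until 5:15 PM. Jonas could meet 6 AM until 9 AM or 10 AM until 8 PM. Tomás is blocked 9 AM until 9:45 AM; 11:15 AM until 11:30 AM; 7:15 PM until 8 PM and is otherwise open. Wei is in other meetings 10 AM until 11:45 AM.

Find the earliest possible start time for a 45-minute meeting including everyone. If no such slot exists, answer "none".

07:45

Esperanza free: 06:00-11:00, 11:45-20:00.
Jamal free: 07:45-09:15, 10:00-13:45, 17:15-20:00.
Ines free: 06:30-10:45, 11:30-20:00.
Zara free: 07:45-09:00, 12:15-13:45, 17:15-20:00 (invert busy blocks within the working day).
Jonas free: 06:00-09:00, 10:00-20:00.
Tomás free: 06:00-09:00, 09:45-11:15, 11:30-19:15 (invert busy blocks within the working day).
Wei free: 06:00-10:00, 11:45-20:00 (invert busy blocks within the working day).
Esperanza ∩ Jamal: 07:45-09:15, 10:00-11:00, 11:45-13:45, 17:15-20:00.
Esperanza ∩ Jamal ∩ Ines: 07:45-09:15, 10:00-10:45, 11:45-13:45, 17:15-20:00.
Esperanza ∩ Jamal ∩ Ines ∩ Zara: 07:45-09:00, 12:15-13:45, 17:15-20:00.
Esperanza ∩ Jamal ∩ Ines ∩ Zara ∩ Jonas: 07:45-09:00, 12:15-13:45, 17:15-20:00.
Esperanza ∩ Jamal ∩ Ines ∩ Zara ∩ Jonas ∩ Tomás: 07:45-09:00, 12:15-13:45, 17:15-19:15.
Esperanza ∩ Jamal ∩ Ines ∩ Zara ∩ Jonas ∩ Tomás ∩ Wei: 07:45-09:00, 12:15-13:45, 17:15-19:15.
So the common availability across everyone is 07:45-09:00, 12:15-13:45, 17:15-19:15.
The first common window of at least 45 minutes is 07:45-09:00, so the earliest start is 07:45.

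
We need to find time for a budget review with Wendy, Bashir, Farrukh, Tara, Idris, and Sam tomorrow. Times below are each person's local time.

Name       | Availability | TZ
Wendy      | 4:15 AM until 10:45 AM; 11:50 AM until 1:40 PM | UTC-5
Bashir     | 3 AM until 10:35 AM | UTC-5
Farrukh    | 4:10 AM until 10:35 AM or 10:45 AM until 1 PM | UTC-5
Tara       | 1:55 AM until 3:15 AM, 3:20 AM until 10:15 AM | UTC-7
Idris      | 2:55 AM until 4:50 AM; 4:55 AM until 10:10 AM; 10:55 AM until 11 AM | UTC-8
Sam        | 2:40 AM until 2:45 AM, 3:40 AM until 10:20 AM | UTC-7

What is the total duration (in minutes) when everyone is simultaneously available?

275

Wendy in UTC: 09:15-15:45, 16:50-18:40 (add 5h to convert from UTC-5).
Bashir in UTC: 08:00-15:35 (add 5h to convert from UTC-5).
Farrukh in UTC: 09:10-15:35, 15:45-18:00 (add 5h to convert from UTC-5).
Tara in UTC: 08:55-10:15, 10:20-17:15 (add 7h to convert from UTC-7).
Idris in UTC: 10:55-12:50, 12:55-18:10, 18:55-19:00 (add 8h to convert from UTC-8).
Sam in UTC: 09:40-09:45, 10:40-17:20 (add 7h to convert from UTC-7).
Wendy ∩ Bashir: 09:15-15:35.
Wendy ∩ Bashir ∩ Farrukh: 09:15-15:35.
Wendy ∩ Bashir ∩ Farrukh ∩ Tara: 09:15-10:15, 10:20-15:35.
Wendy ∩ Bashir ∩ Farrukh ∩ Tara ∩ Idris: 10:55-12:50, 12:55-15:35.
Wendy ∩ Bashir ∩ Farrukh ∩ Tara ∩ Idris ∩ Sam: 10:55-12:50, 12:55-15:35.
Summing the common windows: 115 + 160 = 275 minutes.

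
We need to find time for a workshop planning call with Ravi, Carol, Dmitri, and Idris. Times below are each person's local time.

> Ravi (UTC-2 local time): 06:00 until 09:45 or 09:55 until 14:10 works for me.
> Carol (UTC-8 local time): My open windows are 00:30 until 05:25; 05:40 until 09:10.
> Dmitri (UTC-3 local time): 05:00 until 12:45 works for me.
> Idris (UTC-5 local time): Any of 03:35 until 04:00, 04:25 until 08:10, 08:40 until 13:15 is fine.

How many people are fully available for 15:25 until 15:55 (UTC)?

Ravi in UTC: 08:00-11:45, 11:55-16:10 (add 2h to convert from UTC-2).
Carol in UTC: 08:30-13:25, 13:40-17:10 (add 8h to convert from UTC-8).
Dmitri in UTC: 08:00-15:45 (add 3h to convert from UTC-3).
Idris in UTC: 08:35-09:00, 09:25-13:10, 13:40-18:15 (add 5h to convert from UTC-5).
Ravi, Carol, and Idris can make the full 15:25-15:55 slot — that's 3.

3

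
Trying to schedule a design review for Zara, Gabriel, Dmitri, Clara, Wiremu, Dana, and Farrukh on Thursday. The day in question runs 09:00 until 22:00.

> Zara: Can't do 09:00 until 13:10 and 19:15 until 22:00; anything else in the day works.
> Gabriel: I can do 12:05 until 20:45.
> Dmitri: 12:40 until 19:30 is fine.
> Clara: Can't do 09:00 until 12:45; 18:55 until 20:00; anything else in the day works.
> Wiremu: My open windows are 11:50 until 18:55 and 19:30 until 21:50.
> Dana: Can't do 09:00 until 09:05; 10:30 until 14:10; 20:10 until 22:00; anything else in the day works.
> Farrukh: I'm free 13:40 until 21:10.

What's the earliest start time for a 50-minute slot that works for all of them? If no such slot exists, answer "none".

14:10

Zara free: 13:10-19:15 (invert busy blocks within the working day).
Gabriel free: 12:05-20:45.
Dmitri free: 12:40-19:30.
Clara free: 12:45-18:55, 20:00-22:00 (invert busy blocks within the working day).
Wiremu free: 11:50-18:55, 19:30-21:50.
Dana free: 09:05-10:30, 14:10-20:10 (invert busy blocks within the working day).
Farrukh free: 13:40-21:10.
Zara ∩ Gabriel: 13:10-19:15.
Zara ∩ Gabriel ∩ Dmitri: 13:10-19:15.
Zara ∩ Gabriel ∩ Dmitri ∩ Clara: 13:10-18:55.
Zara ∩ Gabriel ∩ Dmitri ∩ Clara ∩ Wiremu: 13:10-18:55.
Zara ∩ Gabriel ∩ Dmitri ∩ Clara ∩ Wiremu ∩ Dana: 14:10-18:55.
Zara ∩ Gabriel ∩ Dmitri ∩ Clara ∩ Wiremu ∩ Dana ∩ Farrukh: 14:10-18:55.
The first common window of at least 50 minutes is 14:10-18:55, so the earliest start is 14:10.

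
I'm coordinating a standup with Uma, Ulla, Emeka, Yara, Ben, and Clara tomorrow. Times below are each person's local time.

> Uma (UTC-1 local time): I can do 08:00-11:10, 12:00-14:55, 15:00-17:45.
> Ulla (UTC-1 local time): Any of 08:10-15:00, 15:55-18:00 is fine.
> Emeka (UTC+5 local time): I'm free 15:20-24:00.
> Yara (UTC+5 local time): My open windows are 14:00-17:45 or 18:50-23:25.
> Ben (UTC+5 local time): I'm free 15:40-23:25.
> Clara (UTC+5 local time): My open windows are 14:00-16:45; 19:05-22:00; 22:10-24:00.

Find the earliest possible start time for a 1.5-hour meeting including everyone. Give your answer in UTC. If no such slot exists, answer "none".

Uma in UTC: 09:00-12:10, 13:00-15:55, 16:00-18:45 (add 1h to convert from UTC-1).
Ulla in UTC: 09:10-16:00, 16:55-19:00 (add 1h to convert from UTC-1).
Emeka in UTC: 10:20-19:00 (subtract 5h to convert from UTC+5).
Yara in UTC: 09:00-12:45, 13:50-18:25 (subtract 5h to convert from UTC+5).
Ben in UTC: 10:40-18:25 (subtract 5h to convert from UTC+5).
Clara in UTC: 09:00-11:45, 14:05-17:00, 17:10-19:00 (subtract 5h to convert from UTC+5).
Uma ∩ Ulla: 09:10-12:10, 13:00-15:55, 16:55-18:45.
Uma ∩ Ulla ∩ Emeka: 10:20-12:10, 13:00-15:55, 16:55-18:45.
Uma ∩ Ulla ∩ Emeka ∩ Yara: 10:20-12:10, 13:50-15:55, 16:55-18:25.
Uma ∩ Ulla ∩ Emeka ∩ Yara ∩ Ben: 10:40-12:10, 13:50-15:55, 16:55-18:25.
Uma ∩ Ulla ∩ Emeka ∩ Yara ∩ Ben ∩ Clara: 10:40-11:45, 14:05-15:55, 16:55-17:00, 17:10-18:25.
The first common window of at least 90 minutes is 14:05-15:55, so the earliest start is 14:05.

14:05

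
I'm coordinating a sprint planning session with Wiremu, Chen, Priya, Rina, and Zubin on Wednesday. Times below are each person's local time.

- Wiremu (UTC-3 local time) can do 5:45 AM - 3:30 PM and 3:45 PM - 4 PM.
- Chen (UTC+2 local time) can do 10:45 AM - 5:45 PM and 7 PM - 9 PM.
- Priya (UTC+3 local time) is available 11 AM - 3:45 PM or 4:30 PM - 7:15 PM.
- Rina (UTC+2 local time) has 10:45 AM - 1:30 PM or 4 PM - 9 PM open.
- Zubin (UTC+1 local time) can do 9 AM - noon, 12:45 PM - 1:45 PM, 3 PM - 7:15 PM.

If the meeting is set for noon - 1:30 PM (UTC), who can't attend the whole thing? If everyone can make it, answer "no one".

Wiremu in UTC: 08:45-18:30, 18:45-19:00 (add 3h to convert from UTC-3).
Chen in UTC: 08:45-15:45, 17:00-19:00 (subtract 2h to convert from UTC+2).
Priya in UTC: 08:00-12:45, 13:30-16:15 (subtract 3h to convert from UTC+3).
Rina in UTC: 08:45-11:30, 14:00-19:00 (subtract 2h to convert from UTC+2).
Zubin in UTC: 08:00-11:00, 11:45-12:45, 14:00-18:15 (subtract 1h to convert from UTC+1).
Wiremu: free for 12:00-13:30. Chen: free for 12:00-13:30. Priya: not fully free for 12:00-13:30. Rina: not fully free for 12:00-13:30. Zubin: not fully free for 12:00-13:30.

Priya, Rina, Zubin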